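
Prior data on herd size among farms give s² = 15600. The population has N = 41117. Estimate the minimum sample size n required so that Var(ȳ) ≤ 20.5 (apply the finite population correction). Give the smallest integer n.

Without fpc, n₀ = s²/D = 15600/20.5 = 760.9756.
With fpc, (1 − n/N)·s²/n ≤ D requires n ≥ n₀/(1 + n₀/N) = 760.9756/(1 + 760.9756/41117) = 747.1477.
Rounding up, n = 748.

748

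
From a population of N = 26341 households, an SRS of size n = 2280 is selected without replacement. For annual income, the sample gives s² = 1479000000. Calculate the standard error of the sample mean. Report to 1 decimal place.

769.8

Under SRS without replacement, Var(ȳ) = (1 − f)·s²/n with f = n/N = 2280/26341 = 0.08655708.
Var(ȳ) = (1 − 0.08655708)·1479000000/2280 = 0.91344292·648684.21 = 592536.
SE(ȳ) = √(592536) = 769.8.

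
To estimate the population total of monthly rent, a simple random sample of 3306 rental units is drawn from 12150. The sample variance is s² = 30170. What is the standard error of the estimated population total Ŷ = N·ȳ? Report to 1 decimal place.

Var(Ŷ) = N²·Var(ȳ) = N²·(1 − n/N)·s²/n.
f = 3306/12150 = 0.27209877; Var(ȳ) = 0.72790123·30170/3306 = 6.6427042.
Var(Ŷ) = 12150² · 6.6427042 = 9.806126 × 10^8.
SE(Ŷ) = √(9.806126 × 10^8) = 31314.7.

31314.7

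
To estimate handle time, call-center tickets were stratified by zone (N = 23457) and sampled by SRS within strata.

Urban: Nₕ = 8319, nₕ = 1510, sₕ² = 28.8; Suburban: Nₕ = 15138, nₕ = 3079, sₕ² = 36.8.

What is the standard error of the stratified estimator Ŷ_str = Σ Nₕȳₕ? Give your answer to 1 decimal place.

Var(Ŷ_str) = Σₕ Nₕ²(1 − fₕ)sₕ²/nₕ.
Urban: 8319²·(1 − 1510/8319)·28.8/1510 = 1.0803637 × 10^6.
Suburban: 15138²·(1 − 3079/15138)·36.8/3079 = 2.181815 × 10^6.
Sum = 3.2621787 × 10^6.
SE = √(3.2621787 × 10^6) = 1806.2.

1806.2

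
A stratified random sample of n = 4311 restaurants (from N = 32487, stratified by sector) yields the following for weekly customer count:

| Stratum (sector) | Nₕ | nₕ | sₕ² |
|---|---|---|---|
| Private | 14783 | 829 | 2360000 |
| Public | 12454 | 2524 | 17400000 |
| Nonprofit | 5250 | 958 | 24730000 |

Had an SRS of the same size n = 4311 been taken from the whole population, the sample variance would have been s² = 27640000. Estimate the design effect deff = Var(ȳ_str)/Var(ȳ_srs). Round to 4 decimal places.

Var(ȳ_str) = Σ Wₕ²(1−fₕ)sₕ²/nₕ with Wₕ = Nₕ/32487:
  Private: (14783/32487)²·(1−829/14783)·2360000/829 = 556.41592
  Public: (12454/32487)²·(1−2524/12454)·17400000/2524 = 807.79059
  Nonprofit: (5250/32487)²·(1−958/5250)·24730000/958 = 551.13553
  → Var(ȳ_str) = 1915.342.
Var(ȳ_srs) = (1 − 4311/32487)·27640000/4311 = 5560.7036.
deff = 1915.342 / 5560.7036 = 0.3444.

0.3444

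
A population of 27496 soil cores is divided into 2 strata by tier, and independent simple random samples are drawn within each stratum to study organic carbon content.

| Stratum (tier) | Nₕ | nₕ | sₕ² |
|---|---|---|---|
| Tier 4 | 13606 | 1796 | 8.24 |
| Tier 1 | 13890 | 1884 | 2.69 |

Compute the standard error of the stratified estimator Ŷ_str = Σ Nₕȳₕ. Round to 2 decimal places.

987.59

Var(Ŷ_str) = Σₕ Nₕ²(1 − fₕ)sₕ²/nₕ.
Tier 4: 13606²·(1 − 1796/13606)·8.24/1796 = 737227.02.
Tier 1: 13890²·(1 − 1884/13890)·2.69/1884 = 238106.89.
Sum = 975333.91.
SE = √(975333.91) = 987.59.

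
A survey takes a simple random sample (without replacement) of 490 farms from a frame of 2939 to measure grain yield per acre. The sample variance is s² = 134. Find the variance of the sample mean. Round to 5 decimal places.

0.22788

Under SRS without replacement, Var(ȳ) = (1 − f)·s²/n with f = n/N = 490/2939 = 0.16672338.
Var(ȳ) = (1 − 0.16672338)·134/490 = 0.83327662·0.27346939 = 0.22787565.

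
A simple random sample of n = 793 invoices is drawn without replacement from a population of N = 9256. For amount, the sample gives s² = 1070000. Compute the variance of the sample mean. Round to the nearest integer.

Under SRS without replacement, Var(ȳ) = (1 − f)·s²/n with f = n/N = 793/9256 = 0.08567416.
Var(ȳ) = (1 − 0.08567416)·1070000/793 = 0.91432584·1349.3064 = 1233.7057.

1234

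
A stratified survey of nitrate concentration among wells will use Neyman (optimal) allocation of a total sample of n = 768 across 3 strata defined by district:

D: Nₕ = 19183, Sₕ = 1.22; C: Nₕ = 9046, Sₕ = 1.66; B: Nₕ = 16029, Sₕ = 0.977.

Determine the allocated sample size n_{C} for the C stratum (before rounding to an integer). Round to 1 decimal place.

Neyman allocation: nₕ = n·NₕSₕ / Σⱼ NⱼSⱼ.
Σ NⱼSⱼ = 19183·1.22 + 9046·1.66 + 16029·0.977 = 54079.953.
n_{C} = 768·9046·1.66 / 54079.953 = 213.3.

213.3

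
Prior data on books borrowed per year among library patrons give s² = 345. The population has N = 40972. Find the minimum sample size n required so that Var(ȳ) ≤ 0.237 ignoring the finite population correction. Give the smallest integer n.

1456

Without fpc, n₀ = s²/D = 345/0.237 = 1455.6962.
Rounding up, n = 1456.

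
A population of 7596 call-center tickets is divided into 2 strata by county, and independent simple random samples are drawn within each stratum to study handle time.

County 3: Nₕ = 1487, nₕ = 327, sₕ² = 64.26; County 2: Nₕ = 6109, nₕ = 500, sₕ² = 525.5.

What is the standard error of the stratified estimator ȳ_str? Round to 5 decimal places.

0.79374

Var(ȳ_str) = Σₕ Wₕ²(1 − fₕ)sₕ²/nₕ with Wₕ = Nₕ/N, N = 7596.
County 3: Wₕ = 0.19576093; term = 0.19576093²·(1 − 0.21990585)·64.26/327 = 0.0058747855.
County 2: Wₕ = 0.80423907; term = 0.80423907²·(1 − 0.08184646)·525.5/500 = 0.62414913.
Sum = 0.63002392.
SE = √(0.63002392) = 0.79374.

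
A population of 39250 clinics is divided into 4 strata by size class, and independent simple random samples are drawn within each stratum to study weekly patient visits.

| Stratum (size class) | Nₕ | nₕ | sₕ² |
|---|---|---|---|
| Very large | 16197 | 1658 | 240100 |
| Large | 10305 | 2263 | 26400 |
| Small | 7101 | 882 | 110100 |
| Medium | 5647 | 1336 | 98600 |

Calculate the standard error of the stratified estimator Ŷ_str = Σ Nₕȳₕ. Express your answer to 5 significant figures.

205860

Var(Ŷ_str) = Σₕ Nₕ²(1 − fₕ)sₕ²/nₕ.
Very large: 16197²·(1 − 1658/16197)·240100/1658 = 3.4101757 × 10^10.
Large: 10305²·(1 − 2263/10305)·26400/2263 = 9.6678842 × 10^8.
Small: 7101²·(1 − 882/7101)·110100/882 = 5.5126295 × 10^9.
Medium: 5647²·(1 − 1336/5647)·98600/1336 = 1.7966615 × 10^9.
Sum = 4.2377836 × 10^10.
SE = √(4.2377836 × 10^10) = 205860.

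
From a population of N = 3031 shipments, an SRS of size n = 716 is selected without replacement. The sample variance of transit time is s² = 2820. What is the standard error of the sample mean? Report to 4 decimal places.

1.7344

Under SRS without replacement, Var(ȳ) = (1 − f)·s²/n with f = n/N = 716/3031 = 0.23622567.
Var(ȳ) = (1 − 0.23622567)·2820/716 = 0.76377433·3.9385475 = 3.0081615.
SE(ȳ) = √(3.0081615) = 1.7344.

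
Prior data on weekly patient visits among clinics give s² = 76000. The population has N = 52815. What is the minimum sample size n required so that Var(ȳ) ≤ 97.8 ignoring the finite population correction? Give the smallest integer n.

778

Without fpc, n₀ = s²/D = 76000/97.8 = 777.0961.
Rounding up, n = 778.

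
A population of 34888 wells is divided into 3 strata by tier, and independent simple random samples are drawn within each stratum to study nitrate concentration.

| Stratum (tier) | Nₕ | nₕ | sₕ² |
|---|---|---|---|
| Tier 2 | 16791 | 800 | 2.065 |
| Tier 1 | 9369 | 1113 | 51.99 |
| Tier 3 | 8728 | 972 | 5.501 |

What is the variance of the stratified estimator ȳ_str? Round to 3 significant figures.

0.00385

Var(ȳ_str) = Σₕ Wₕ²(1 − fₕ)sₕ²/nₕ with Wₕ = Nₕ/N, N = 34888.
Tier 2: Wₕ = 0.48128296; term = 0.48128296²·(1 − 0.04764457)·2.065/800 = 5.6941658 × 10^-4.
Tier 1: Wₕ = 0.26854506; term = 0.26854506²·(1 − 0.11879603)·51.99/1113 = 0.0029684889.
Tier 3: Wₕ = 0.25017198; term = 0.25017198²·(1 − 0.11136572)·5.501/972 = 3.1475727 × 10^-4.
Sum = 0.0038526628.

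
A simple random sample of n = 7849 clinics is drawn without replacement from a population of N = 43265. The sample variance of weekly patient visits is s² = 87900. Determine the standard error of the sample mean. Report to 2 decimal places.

3.03

Under SRS without replacement, Var(ȳ) = (1 − f)·s²/n with f = n/N = 7849/43265 = 0.18141685.
Var(ȳ) = (1 − 0.18141685)·87900/7849 = 0.81858315·11.198879 = 9.1672135.
SE(ȳ) = √(9.1672135) = 3.03.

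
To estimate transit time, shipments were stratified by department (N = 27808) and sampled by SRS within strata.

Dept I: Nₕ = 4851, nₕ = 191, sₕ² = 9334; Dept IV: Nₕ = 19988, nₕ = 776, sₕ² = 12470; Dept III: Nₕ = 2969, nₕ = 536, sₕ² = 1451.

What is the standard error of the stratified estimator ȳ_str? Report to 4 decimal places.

Var(ȳ_str) = Σₕ Wₕ²(1 − fₕ)sₕ²/nₕ with Wₕ = Nₕ/N, N = 27808.
Dept I: Wₕ = 0.17444620; term = 0.17444620²·(1 − 0.03937333)·9334/191 = 1.4286048.
Dept IV: Wₕ = 0.71878596; term = 0.71878596²·(1 − 0.03882329)·12470/776 = 7.9800781.
Dept III: Wₕ = 0.10676784; term = 0.10676784²·(1 − 0.18053217)·1451/536 = 0.025288055.
Sum = 9.433971.
SE = √(9.433971) = 3.0715.

3.0715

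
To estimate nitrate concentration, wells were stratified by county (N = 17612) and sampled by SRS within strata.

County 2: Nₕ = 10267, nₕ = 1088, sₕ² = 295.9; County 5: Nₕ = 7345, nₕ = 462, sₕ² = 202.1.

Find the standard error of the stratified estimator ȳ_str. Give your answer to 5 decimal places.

Var(ȳ_str) = Σₕ Wₕ²(1 − fₕ)sₕ²/nₕ with Wₕ = Nₕ/N, N = 17612.
County 2: Wₕ = 0.58295480; term = 0.58295480²·(1 − 0.10597059)·295.9/1088 = 0.08262998.
County 5: Wₕ = 0.41704520; term = 0.41704520²·(1 − 0.06289993)·202.1/462 = 0.07129787.
Sum = 0.15392785.
SE = √(0.15392785) = 0.39234.

0.39234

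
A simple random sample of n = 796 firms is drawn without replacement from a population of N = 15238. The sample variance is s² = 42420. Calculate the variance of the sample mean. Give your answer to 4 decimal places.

50.5076

Under SRS without replacement, Var(ȳ) = (1 − f)·s²/n with f = n/N = 796/15238 = 0.05223783.
Var(ȳ) = (1 − 0.05223783)·42420/796 = 0.94776217·53.291457 = 50.507627.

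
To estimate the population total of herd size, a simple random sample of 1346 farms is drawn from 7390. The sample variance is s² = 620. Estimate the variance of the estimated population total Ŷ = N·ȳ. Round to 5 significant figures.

2.0574 × 10^7

Var(Ŷ) = N²·Var(ȳ) = N²·(1 − n/N)·s²/n.
f = 1346/7390 = 0.18213802; Var(ȳ) = 0.81786198·620/1346 = 0.37672691.
Var(Ŷ) = 7390² · 0.37672691 = 2.0573848 × 10^7.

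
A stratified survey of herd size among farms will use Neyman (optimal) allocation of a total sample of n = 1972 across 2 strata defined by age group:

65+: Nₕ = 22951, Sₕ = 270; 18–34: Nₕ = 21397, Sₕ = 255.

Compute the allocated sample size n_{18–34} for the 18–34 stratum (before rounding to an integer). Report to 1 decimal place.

923.3

Neyman allocation: nₕ = n·NₕSₕ / Σⱼ NⱼSⱼ.
Σ NⱼSⱼ = 22951·270 + 21397·255 = 1.1653005 × 10^7.
n_{18–34} = 1972·21397·255 / (1.1653005 × 10^7) = 923.3.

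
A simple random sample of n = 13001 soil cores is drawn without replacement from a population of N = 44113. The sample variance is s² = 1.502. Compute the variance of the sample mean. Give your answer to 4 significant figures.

Under SRS without replacement, Var(ȳ) = (1 − f)·s²/n with f = n/N = 13001/44113 = 0.29472038.
Var(ȳ) = (1 − 0.29472038)·1.502/13001 = 0.70527962·1.1552957 × 10^-4 = 8.1480655 × 10^-5.

8.148 × 10^-5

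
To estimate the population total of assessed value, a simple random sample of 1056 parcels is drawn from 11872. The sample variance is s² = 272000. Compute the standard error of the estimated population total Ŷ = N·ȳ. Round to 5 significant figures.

181860

Var(Ŷ) = N²·Var(ȳ) = N²·(1 − n/N)·s²/n.
f = 1056/11872 = 0.08894879; Var(ȳ) = 0.91105121·272000/1056 = 234.66471.
Var(Ŷ) = 11872² · 234.66471 = 3.3074673 × 10^10.
SE(Ŷ) = √(3.3074673 × 10^10) = 181860.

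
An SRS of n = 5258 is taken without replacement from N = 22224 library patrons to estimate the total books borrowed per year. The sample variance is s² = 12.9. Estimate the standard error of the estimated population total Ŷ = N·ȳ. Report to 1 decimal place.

Var(Ŷ) = N²·Var(ȳ) = N²·(1 − n/N)·s²/n.
f = 5258/22224 = 0.23659107; Var(ȳ) = 0.76340893·12.9/5258 = 0.0018729508.
Var(Ŷ) = 22224² · 0.0018729508 = 925061.97.
SE(Ŷ) = √(925061.97) = 961.8.

961.8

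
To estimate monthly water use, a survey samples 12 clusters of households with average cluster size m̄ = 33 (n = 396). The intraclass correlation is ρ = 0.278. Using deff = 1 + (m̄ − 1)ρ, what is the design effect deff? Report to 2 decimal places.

deff = 1 + (33 − 1)·0.278 = 1 + 8.896 = 9.896.

9.90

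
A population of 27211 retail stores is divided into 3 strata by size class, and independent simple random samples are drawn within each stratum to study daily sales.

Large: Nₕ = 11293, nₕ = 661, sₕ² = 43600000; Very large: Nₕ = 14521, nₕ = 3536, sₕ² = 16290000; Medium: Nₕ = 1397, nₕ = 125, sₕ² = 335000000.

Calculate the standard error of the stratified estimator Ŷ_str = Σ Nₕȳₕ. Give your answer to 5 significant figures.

Var(Ŷ_str) = Σₕ Nₕ²(1 − fₕ)sₕ²/nₕ.
Large: 11293²·(1 − 661/11293)·43600000/661 = 7.9197109 × 10^12.
Very large: 14521²·(1 − 3536/14521)·16290000/3536 = 7.3486136 × 10^11.
Medium: 1397²·(1 − 125/1397)·335000000/125 = 4.7623171 × 10^12.
Sum = 1.3416889 × 10^13.
SE = √(1.3416889 × 10^13) = 3.6629 × 10^6.

3.6629 × 10^6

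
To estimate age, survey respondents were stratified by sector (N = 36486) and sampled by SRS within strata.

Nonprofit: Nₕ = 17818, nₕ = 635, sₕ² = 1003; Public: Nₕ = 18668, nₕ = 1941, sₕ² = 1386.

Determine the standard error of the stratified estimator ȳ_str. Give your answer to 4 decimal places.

Var(ȳ_str) = Σₕ Wₕ²(1 − fₕ)sₕ²/nₕ with Wₕ = Nₕ/N, N = 36486.
Nonprofit: Wₕ = 0.48835170; term = 0.48835170²·(1 − 0.03563812)·1003/635 = 0.3632726.
Public: Wₕ = 0.51164830; term = 0.51164830²·(1 − 0.10397472)·1386/1941 = 0.16749469.
Sum = 0.53076729.
SE = √(0.53076729) = 0.7285.

0.7285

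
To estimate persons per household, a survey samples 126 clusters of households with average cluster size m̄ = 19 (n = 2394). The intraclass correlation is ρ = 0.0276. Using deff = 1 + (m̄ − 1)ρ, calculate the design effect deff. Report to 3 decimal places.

1.497

deff = 1 + (19 − 1)·0.0276 = 1 + 0.4968 = 1.4968.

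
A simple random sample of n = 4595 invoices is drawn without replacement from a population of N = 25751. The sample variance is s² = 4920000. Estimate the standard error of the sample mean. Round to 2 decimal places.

29.66

Under SRS without replacement, Var(ȳ) = (1 − f)·s²/n with f = n/N = 4595/25751 = 0.17843967.
Var(ȳ) = (1 − 0.17843967)·4920000/4595 = 0.82156033·1070.7291 = 879.66851.
SE(ȳ) = √(879.66851) = 29.66.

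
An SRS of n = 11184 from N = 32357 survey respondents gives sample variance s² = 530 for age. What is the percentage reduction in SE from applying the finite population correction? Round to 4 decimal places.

f = n/N = 11184/32357 = 0.34564391.
SE_no-fpc = √(s²/n) = 0.21769044; SE_fpc = √((1−f)s²/n) = 0.17609476.
Ratio = √(1−f) = 0.80892280. Reduction = 100·(1 − 0.80892280) = 19.1077%.

19.1077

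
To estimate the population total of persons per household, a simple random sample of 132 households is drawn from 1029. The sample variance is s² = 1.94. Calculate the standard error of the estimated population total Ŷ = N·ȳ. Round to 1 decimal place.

Var(Ŷ) = N²·Var(ȳ) = N²·(1 − n/N)·s²/n.
f = 132/1029 = 0.12827988; Var(ȳ) = 0.87172012·1.94/132 = 0.012811644.
Var(Ŷ) = 1029² · 0.012811644 = 13565.494.
SE(Ŷ) = √(13565.494) = 116.5.

116.5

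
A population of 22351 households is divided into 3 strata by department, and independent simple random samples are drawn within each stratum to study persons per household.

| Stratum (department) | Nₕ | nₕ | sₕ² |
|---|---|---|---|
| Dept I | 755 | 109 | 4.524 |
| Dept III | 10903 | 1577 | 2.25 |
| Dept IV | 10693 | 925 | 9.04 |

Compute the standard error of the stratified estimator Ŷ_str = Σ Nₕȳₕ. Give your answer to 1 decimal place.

1089.1

Var(Ŷ_str) = Σₕ Nₕ²(1 − fₕ)sₕ²/nₕ.
Dept I: 755²·(1 − 109/755)·4.524/109 = 20243.032.
Dept III: 10903²·(1 − 1577/10903)·2.25/1577 = 145074.89.
Dept IV: 10693²·(1 − 925/10693)·9.04/925 = 1.0207794 × 10^6.
Sum = 1.1860973 × 10^6.
SE = √(1.1860973 × 10^6) = 1089.1.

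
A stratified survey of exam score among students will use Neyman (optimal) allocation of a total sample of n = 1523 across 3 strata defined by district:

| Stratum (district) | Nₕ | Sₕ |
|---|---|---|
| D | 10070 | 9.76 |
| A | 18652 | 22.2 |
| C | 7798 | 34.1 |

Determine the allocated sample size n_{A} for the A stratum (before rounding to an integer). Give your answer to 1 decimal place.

810.3

Neyman allocation: nₕ = n·NₕSₕ / Σⱼ NⱼSⱼ.
Σ NⱼSⱼ = 10070·9.76 + 18652·22.2 + 7798·34.1 = 778269.4.
n_{A} = 1523·18652·22.2 / 778269.4 = 810.3.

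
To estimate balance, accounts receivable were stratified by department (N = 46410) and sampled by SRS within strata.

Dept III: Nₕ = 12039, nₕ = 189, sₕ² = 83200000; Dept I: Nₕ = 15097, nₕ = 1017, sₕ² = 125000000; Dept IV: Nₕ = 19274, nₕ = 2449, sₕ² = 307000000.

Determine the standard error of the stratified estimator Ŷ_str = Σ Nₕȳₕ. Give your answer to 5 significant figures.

1.1383 × 10^7

Var(Ŷ_str) = Σₕ Nₕ²(1 − fₕ)sₕ²/nₕ.
Dept III: 12039²·(1 − 189/12039)·83200000/189 = 6.2801539 × 10^13.
Dept I: 15097²·(1 − 1017/15097)·125000000/1017 = 2.6126568 × 10^13.
Dept IV: 19274²·(1 − 2449/19274)·307000000/2449 = 4.0651495 × 10^13.
Sum = 1.295796 × 10^14.
SE = √(1.295796 × 10^14) = 1.1383 × 10^7.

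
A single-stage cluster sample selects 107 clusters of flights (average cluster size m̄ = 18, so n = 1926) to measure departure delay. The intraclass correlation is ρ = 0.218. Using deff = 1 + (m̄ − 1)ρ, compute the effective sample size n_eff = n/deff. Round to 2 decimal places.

deff = 1 + (18 − 1)·0.218 = 1 + 3.706 = 4.706.
n_eff = 1926 / 4.706 = 409.26.

409.26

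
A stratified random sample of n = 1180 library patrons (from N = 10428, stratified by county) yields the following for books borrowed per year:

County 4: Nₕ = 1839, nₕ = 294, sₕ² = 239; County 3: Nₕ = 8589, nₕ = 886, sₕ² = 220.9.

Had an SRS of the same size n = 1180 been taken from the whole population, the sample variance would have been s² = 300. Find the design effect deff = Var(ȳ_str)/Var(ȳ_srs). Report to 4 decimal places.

0.7670

Var(ȳ_str) = Σ Wₕ²(1−fₕ)sₕ²/nₕ with Wₕ = Nₕ/10428:
  County 4: (1839/10428)²·(1−294/1839)·239/294 = 0.021240207
  County 3: (8589/10428)²·(1−886/8589)·220.9/886 = 0.15169192
  → Var(ȳ_str) = 0.17293213.
Var(ȳ_srs) = (1 − 1180/10428)·300/1180 = 0.22546859.
deff = 0.17293213 / 0.22546859 = 0.7670.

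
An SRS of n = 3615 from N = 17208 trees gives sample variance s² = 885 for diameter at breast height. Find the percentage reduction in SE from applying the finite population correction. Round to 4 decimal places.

f = n/N = 3615/17208 = 0.21007671.
SE_no-fpc = √(s²/n) = 0.49478609; SE_fpc = √((1−f)s²/n) = 0.43975415.
Ratio = √(1−f) = 0.88877629. Reduction = 100·(1 − 0.88877629) = 11.1224%.

11.1224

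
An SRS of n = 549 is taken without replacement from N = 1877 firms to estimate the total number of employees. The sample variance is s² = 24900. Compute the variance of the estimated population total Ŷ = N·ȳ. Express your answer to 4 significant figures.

1.131 × 10^8

Var(Ŷ) = N²·Var(ȳ) = N²·(1 − n/N)·s²/n.
f = 549/1877 = 0.29248801; Var(ȳ) = 0.70751199·24900/549 = 32.089341.
Var(Ŷ) = 1877² · 32.089341 = 1.1305489 × 10^8.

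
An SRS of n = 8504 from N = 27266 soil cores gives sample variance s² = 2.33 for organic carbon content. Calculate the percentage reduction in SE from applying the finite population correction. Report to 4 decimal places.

f = n/N = 8504/27266 = 0.31189027.
SE_no-fpc = √(s²/n) = 0.016552604; SE_fpc = √((1−f)s²/n) = 0.013730779.
Ratio = √(1−f) = 0.82952380. Reduction = 100·(1 − 0.82952380) = 17.0476%.

17.0476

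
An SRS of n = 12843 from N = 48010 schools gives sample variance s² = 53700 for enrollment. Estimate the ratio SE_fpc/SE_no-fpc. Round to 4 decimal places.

0.8559

f = n/N = 12843/48010 = 0.26750677.
SE_no-fpc = √(s²/n) = 2.0448144; SE_fpc = √((1−f)s²/n) = 1.7500712.
Ratio = √(1−f) = 0.85585818.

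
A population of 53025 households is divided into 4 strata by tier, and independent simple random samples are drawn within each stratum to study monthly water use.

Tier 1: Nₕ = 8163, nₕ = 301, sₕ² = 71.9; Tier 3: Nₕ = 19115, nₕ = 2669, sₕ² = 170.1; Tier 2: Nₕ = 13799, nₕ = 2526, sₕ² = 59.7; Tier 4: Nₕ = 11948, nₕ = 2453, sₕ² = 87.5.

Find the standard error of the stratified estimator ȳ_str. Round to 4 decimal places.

Var(ȳ_str) = Σₕ Wₕ²(1 − fₕ)sₕ²/nₕ with Wₕ = Nₕ/N, N = 53025.
Tier 1: Wₕ = 0.15394625; term = 0.15394625²·(1 − 0.03687370)·71.9/301 = 0.0054523519.
Tier 3: Wₕ = 0.36049033; term = 0.36049033²·(1 − 0.13962856)·170.1/2669 = 0.0071257236.
Tier 2: Wₕ = 0.26023574; term = 0.26023574²·(1 − 0.18305674)·59.7/2526 = 0.0013075754.
Tier 4: Wₕ = 0.22532768; term = 0.22532768²·(1 − 0.20530633)·87.5/2453 = 0.0014392603.
Sum = 0.015324911.
SE = √(0.015324911) = 0.1238.

0.1238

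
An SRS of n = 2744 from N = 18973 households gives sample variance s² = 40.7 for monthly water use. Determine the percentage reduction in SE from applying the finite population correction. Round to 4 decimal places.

f = n/N = 2744/18973 = 0.14462657.
SE_no-fpc = √(s²/n) = 0.12178818; SE_fpc = √((1−f)s²/n) = 0.11263751.
Ratio = √(1−f) = 0.92486400. Reduction = 100·(1 − 0.92486400) = 7.5136%.

7.5136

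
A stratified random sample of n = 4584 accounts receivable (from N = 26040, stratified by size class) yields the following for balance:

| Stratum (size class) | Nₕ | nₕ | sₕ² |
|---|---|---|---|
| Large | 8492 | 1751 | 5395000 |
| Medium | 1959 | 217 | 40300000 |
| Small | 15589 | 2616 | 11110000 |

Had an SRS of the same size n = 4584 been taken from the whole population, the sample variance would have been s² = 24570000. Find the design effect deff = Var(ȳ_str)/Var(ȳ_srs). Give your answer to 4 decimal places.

Var(ȳ_str) = Σ Wₕ²(1−fₕ)sₕ²/nₕ with Wₕ = Nₕ/26040:
  Large: (8492/26040)²·(1−1751/8492)·5395000/1751 = 260.11036
  Medium: (1959/26040)²·(1−217/1959)·40300000/217 = 934.64339
  Small: (15589/26040)²·(1−2616/15589)·11110000/2616 = 1266.6395
  → Var(ȳ_str) = 2461.3933.
Var(ȳ_srs) = (1 − 4584/26040)·24570000/4584 = 4416.3993.
deff = 2461.3933 / 4416.3993 = 0.5573.

0.5573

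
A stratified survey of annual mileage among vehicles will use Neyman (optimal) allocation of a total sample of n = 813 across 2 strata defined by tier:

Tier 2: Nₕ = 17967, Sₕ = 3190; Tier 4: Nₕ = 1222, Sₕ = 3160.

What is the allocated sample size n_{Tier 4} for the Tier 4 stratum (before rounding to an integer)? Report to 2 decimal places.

51.32

Neyman allocation: nₕ = n·NₕSₕ / Σⱼ NⱼSⱼ.
Σ NⱼSⱼ = 17967·3190 + 1222·3160 = 6.117625 × 10^7.
n_{Tier 4} = 813·1222·3160 / (6.117625 × 10^7) = 51.32.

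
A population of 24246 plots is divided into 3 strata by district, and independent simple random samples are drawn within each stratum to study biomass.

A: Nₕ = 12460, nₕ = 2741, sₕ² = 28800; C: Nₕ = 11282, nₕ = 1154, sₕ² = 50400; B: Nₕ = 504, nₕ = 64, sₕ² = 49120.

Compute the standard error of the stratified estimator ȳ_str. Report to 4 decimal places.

Var(ȳ_str) = Σₕ Wₕ²(1 − fₕ)sₕ²/nₕ with Wₕ = Nₕ/N, N = 24246.
A: Wₕ = 0.51389920; term = 0.51389920²·(1 − 0.21998395)·28800/2741 = 2.1644267.
C: Wₕ = 0.46531387; term = 0.46531387²·(1 − 0.10228683)·50400/1154 = 8.4889566.
B: Wₕ = 0.02078693; term = 0.02078693²·(1 − 0.12698413)·49120/64 = 0.28952188.
Sum = 10.942905.
SE = √(10.942905) = 3.3080.

3.3080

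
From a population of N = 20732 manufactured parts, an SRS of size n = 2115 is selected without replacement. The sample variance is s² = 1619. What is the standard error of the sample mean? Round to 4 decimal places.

0.8291

Under SRS without replacement, Var(ȳ) = (1 − f)·s²/n with f = n/N = 2115/20732 = 0.10201621.
Var(ȳ) = (1 − 0.10201621)·1619/2115 = 0.89798379·0.76548463 = 0.68739279.
SE(ȳ) = √(0.68739279) = 0.8291.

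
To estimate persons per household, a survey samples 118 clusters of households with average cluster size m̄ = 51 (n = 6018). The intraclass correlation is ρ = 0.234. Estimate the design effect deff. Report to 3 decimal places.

12.700

deff = 1 + (51 − 1)·0.234 = 1 + 11.7 = 12.7.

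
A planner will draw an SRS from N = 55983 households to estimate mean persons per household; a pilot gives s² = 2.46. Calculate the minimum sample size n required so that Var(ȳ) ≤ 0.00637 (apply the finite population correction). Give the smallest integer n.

Without fpc, n₀ = s²/D = 2.46/0.00637 = 386.1852.
With fpc, (1 − n/N)·s²/n ≤ D requires n ≥ n₀/(1 + n₀/N) = 386.1852/(1 + 386.1852/55983) = 383.5394.
Rounding up, n = 384.

384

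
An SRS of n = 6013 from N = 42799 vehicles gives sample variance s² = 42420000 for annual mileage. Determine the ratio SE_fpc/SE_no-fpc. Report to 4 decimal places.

0.9271

f = n/N = 6013/42799 = 0.14049394.
SE_no-fpc = √(s²/n) = 83.99235; SE_fpc = √((1−f)s²/n) = 77.868929.
Ratio = √(1−f) = 0.92709550.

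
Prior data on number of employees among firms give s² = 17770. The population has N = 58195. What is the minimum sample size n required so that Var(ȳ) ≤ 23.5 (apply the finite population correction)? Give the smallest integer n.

747

Without fpc, n₀ = s²/D = 17770/23.5 = 756.1702.
With fpc, (1 − n/N)·s²/n ≤ D requires n ≥ n₀/(1 + n₀/N) = 756.1702/(1 + 756.1702/58195) = 746.4708.
Rounding up, n = 747.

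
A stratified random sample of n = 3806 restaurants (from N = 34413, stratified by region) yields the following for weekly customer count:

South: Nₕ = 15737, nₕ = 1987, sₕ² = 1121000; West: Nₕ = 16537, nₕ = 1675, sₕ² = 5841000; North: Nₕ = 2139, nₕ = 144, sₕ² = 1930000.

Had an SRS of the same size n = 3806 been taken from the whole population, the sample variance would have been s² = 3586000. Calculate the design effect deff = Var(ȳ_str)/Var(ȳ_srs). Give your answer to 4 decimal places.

Var(ȳ_str) = Σ Wₕ²(1−fₕ)sₕ²/nₕ with Wₕ = Nₕ/34413:
  South: (15737/34413)²·(1−1987/15737)·1121000/1987 = 103.08306
  West: (16537/34413)²·(1−1675/16537)·5841000/1675 = 723.70456
  North: (2139/34413)²·(1−144/2139)·1930000/144 = 48.29514
  → Var(ȳ_str) = 875.08276.
Var(ȳ_srs) = (1 − 3806/34413)·3586000/3806 = 837.99173.
deff = 875.08276 / 837.99173 = 1.0443.

1.0443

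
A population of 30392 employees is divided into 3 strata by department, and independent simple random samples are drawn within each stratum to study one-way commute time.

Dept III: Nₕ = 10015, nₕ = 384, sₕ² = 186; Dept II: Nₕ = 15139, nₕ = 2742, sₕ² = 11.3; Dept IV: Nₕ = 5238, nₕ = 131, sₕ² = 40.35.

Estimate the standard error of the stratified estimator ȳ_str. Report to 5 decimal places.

0.24564

Var(ȳ_str) = Σₕ Wₕ²(1 − fₕ)sₕ²/nₕ with Wₕ = Nₕ/N, N = 30392.
Dept III: Wₕ = 0.32952751; term = 0.32952751²·(1 − 0.03834249)·186/384 = 0.050580777.
Dept II: Wₕ = 0.49812451; term = 0.49812451²·(1 − 0.18112161)·11.3/2742 = 8.3734845 × 10^-4.
Dept IV: Wₕ = 0.17234799; term = 0.17234799²·(1 − 0.02500955)·40.35/131 = 0.0089204145.
Sum = 0.06033854.
SE = √(0.06033854) = 0.24564.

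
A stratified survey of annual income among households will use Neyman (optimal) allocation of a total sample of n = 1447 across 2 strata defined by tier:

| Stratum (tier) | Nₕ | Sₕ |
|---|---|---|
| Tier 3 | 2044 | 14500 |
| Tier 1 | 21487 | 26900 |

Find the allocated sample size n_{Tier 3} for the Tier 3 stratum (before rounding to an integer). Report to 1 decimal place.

Neyman allocation: nₕ = n·NₕSₕ / Σⱼ NⱼSⱼ.
Σ NⱼSⱼ = 2044·14500 + 21487·26900 = 6.076383 × 10^8.
n_{Tier 3} = 1447·2044·14500 / (6.076383 × 10^8) = 70.6.

70.6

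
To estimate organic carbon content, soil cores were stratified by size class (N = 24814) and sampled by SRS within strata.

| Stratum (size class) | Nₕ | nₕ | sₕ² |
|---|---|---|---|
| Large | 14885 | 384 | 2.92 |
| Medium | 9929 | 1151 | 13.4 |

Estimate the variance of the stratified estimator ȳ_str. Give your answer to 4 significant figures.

0.004314

Var(ȳ_str) = Σₕ Wₕ²(1 − fₕ)sₕ²/nₕ with Wₕ = Nₕ/N, N = 24814.
Large: Wₕ = 0.59986298; term = 0.59986298²·(1 − 0.02579778)·2.92/384 = 0.0026656607.
Medium: Wₕ = 0.40013702; term = 0.40013702²·(1 − 0.11592305)·13.4/1151 = 0.0016479233.
Sum = 0.004313584.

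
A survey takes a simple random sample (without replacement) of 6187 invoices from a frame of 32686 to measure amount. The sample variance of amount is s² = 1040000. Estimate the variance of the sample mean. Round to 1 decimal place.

136.3

Under SRS without replacement, Var(ȳ) = (1 − f)·s²/n with f = n/N = 6187/32686 = 0.18928593.
Var(ȳ) = (1 − 0.18928593)·1040000/6187 = 0.81071407·168.09439 = 136.27649.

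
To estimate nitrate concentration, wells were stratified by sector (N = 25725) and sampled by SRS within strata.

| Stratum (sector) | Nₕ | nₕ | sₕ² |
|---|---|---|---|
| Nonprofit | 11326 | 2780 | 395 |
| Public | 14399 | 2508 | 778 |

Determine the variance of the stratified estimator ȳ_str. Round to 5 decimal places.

0.10104

Var(ȳ_str) = Σₕ Wₕ²(1 − fₕ)sₕ²/nₕ with Wₕ = Nₕ/N, N = 25725.
Nonprofit: Wₕ = 0.44027211; term = 0.44027211²·(1 − 0.24545294)·395/2780 = 0.020781696.
Public: Wₕ = 0.55972789; term = 0.55972789²·(1 − 0.17417876)·778/2508 = 0.080258679.
Sum = 0.10104038.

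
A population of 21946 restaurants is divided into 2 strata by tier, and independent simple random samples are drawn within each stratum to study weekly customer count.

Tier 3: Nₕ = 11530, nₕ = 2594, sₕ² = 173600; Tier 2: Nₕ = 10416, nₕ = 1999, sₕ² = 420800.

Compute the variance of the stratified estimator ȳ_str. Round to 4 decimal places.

Var(ȳ_str) = Σₕ Wₕ²(1 − fₕ)sₕ²/nₕ with Wₕ = Nₕ/N, N = 21946.
Tier 3: Wₕ = 0.52538048; term = 0.52538048²·(1 − 0.22497832)·173600/2594 = 14.316652.
Tier 2: Wₕ = 0.47461952; term = 0.47461952²·(1 − 0.19191628)·420800/1999 = 38.318675.
Sum = 52.635327.

52.6353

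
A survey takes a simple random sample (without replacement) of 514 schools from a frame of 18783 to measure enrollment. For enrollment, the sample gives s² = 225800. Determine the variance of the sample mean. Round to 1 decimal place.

427.3

Under SRS without replacement, Var(ȳ) = (1 − f)·s²/n with f = n/N = 514/18783 = 0.02736517.
Var(ȳ) = (1 − 0.02736517)·225800/514 = 0.97263483·439.29961 = 427.2781.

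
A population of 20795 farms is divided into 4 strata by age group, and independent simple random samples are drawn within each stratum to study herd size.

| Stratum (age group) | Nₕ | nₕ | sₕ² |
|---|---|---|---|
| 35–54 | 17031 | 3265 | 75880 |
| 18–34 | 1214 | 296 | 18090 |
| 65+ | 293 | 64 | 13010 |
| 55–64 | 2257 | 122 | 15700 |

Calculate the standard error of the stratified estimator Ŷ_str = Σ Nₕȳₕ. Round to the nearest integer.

78425

Var(Ŷ_str) = Σₕ Nₕ²(1 − fₕ)sₕ²/nₕ.
35–54: 17031²·(1 − 3265/17031)·75880/3265 = 5.4486894 × 10^9.
18–34: 1214²·(1 − 296/1214)·18090/296 = 6.8109583 × 10^7.
65+: 293²·(1 − 64/293)·13010/64 = 1.3639562 × 10^7.
55–64: 2257²·(1 − 122/2257)·15700/122 = 6.2011075 × 10^8.
Sum = 6.1505493 × 10^9.
SE = √(6.1505493 × 10^9) = 78425.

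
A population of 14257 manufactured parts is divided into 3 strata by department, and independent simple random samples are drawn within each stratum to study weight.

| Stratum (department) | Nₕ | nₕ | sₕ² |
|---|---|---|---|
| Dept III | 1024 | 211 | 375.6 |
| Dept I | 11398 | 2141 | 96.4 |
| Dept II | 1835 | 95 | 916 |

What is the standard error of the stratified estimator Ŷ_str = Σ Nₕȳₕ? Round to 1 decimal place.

6084.3

Var(Ŷ_str) = Σₕ Nₕ²(1 − fₕ)sₕ²/nₕ.
Dept III: 1024²·(1 − 211/1024)·375.6/211 = 1.4819503 × 10^6.
Dept I: 11398²·(1 − 2141/11398)·96.4/2141 = 4.7507183 × 10^6.
Dept II: 1835²·(1 − 95/1835)·916/95 = 3.0786278 × 10^7.
Sum = 3.7018947 × 10^7.
SE = √(3.7018947 × 10^7) = 6084.3.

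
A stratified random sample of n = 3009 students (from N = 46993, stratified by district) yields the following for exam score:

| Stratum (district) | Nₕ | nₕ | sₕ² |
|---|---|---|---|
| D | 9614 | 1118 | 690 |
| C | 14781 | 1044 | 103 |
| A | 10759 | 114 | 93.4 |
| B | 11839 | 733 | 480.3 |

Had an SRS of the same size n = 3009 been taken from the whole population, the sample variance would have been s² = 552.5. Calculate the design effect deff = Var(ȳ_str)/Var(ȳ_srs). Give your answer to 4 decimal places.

0.6599

Var(ȳ_str) = Σ Wₕ²(1−fₕ)sₕ²/nₕ with Wₕ = Nₕ/46993:
  D: (9614/46993)²·(1−1118/9614)·690/1118 = 0.022827564
  C: (14781/46993)²·(1−1044/14781)·103/1044 = 0.0090712283
  A: (10759/46993)²·(1−114/10759)·93.4/114 = 0.042490638
  B: (11839/46993)²·(1−733/11839)·480.3/733 = 0.039013504
  → Var(ȳ_str) = 0.11340293.
Var(ȳ_srs) = (1 − 3009/46993)·552.5/3009 = 0.17185875.
deff = 0.11340293 / 0.17185875 = 0.6599.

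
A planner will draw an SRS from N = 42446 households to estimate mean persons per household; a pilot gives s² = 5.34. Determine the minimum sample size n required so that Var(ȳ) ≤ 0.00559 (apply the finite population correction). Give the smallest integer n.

Without fpc, n₀ = s²/D = 5.34/0.00559 = 955.2773.
With fpc, (1 − n/N)·s²/n ≤ D requires n ≥ n₀/(1 + n₀/N) = 955.2773/(1 + 955.2773/42446) = 934.2513.
Rounding up, n = 935.

935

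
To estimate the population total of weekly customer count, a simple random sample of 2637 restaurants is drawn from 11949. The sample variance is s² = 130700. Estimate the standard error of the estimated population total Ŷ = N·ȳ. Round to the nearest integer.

74263

Var(Ŷ) = N²·Var(ȳ) = N²·(1 − n/N)·s²/n.
f = 2637/11949 = 0.22068792; Var(ȳ) = 0.77931208·130700/2637 = 38.625745.
Var(Ŷ) = 11949² · 38.625745 = 5.5149298 × 10^9.
SE(Ŷ) = √(5.5149298 × 10^9) = 74263.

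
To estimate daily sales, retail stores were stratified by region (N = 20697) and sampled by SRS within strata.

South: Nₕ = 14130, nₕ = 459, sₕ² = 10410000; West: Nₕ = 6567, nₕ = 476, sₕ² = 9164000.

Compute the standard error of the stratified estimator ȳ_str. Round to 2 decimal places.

Var(ȳ_str) = Σₕ Wₕ²(1 − fₕ)sₕ²/nₕ with Wₕ = Nₕ/N, N = 20697.
South: Wₕ = 0.68270764; term = 0.68270764²·(1 − 0.03248408)·10410000/459 = 10227.411.
West: Wₕ = 0.31729236; term = 0.31729236²·(1 − 0.07248363)·9164000/476 = 1797.7071.
Sum = 12025.118.
SE = √(12025.118) = 109.66.

109.66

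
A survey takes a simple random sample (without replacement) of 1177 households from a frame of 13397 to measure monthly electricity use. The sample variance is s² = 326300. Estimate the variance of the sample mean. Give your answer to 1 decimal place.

Under SRS without replacement, Var(ȳ) = (1 − f)·s²/n with f = n/N = 1177/13397 = 0.08785549.
Var(ȳ) = (1 − 0.08785549)·326300/1177 = 0.91214451·277.23025 = 252.87405.

252.9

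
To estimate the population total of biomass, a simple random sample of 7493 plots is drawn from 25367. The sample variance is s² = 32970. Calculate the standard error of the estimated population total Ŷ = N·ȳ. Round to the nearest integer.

44666

Var(Ŷ) = N²·Var(ȳ) = N²·(1 − n/N)·s²/n.
f = 7493/25367 = 0.29538377; Var(ȳ) = 0.70461623·32970/7493 = 3.1003867.
Var(Ŷ) = 25367² · 3.1003867 = 1.9950514 × 10^9.
SE(Ŷ) = √(1.9950514 × 10^9) = 44666.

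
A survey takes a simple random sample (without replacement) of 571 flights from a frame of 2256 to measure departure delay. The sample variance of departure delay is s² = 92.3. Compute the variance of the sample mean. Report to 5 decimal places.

Under SRS without replacement, Var(ȳ) = (1 − f)·s²/n with f = n/N = 571/2256 = 0.25310284.
Var(ȳ) = (1 − 0.25310284)·92.3/571 = 0.74689716·0.16164623 = 0.12073311.

0.12073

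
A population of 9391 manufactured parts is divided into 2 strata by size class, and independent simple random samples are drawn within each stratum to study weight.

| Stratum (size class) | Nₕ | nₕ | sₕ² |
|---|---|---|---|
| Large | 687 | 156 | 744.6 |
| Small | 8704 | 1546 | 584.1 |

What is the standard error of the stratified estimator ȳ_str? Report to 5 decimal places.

0.53540

Var(ȳ_str) = Σₕ Wₕ²(1 − fₕ)sₕ²/nₕ with Wₕ = Nₕ/N, N = 9391.
Large: Wₕ = 0.07315515; term = 0.07315515²·(1 − 0.22707424)·744.6/156 = 0.019743585.
Small: Wₕ = 0.92684485; term = 0.92684485²·(1 − 0.17761949)·584.1/1546 = 0.26690986.
Sum = 0.28665345.
SE = √(0.28665345) = 0.53540.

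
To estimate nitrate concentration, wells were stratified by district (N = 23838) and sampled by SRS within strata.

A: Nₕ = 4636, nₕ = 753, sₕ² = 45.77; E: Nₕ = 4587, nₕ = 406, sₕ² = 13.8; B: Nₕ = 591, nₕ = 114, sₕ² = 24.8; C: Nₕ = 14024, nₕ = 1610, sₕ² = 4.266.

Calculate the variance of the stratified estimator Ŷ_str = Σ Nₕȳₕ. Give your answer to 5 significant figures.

Var(Ŷ_str) = Σₕ Nₕ²(1 − fₕ)sₕ²/nₕ.
A: 4636²·(1 − 753/4636)·45.77/753 = 1.0942001 × 10^6.
E: 4587²·(1 − 406/4587)·13.8/406 = 651871.45.
B: 591²·(1 − 114/591)·24.8/114 = 61327.137.
C: 14024²·(1 − 1610/14024)·4.266/1610 = 461294.86.
Sum = 2.2686935 × 10^6.

2.2687 × 10^6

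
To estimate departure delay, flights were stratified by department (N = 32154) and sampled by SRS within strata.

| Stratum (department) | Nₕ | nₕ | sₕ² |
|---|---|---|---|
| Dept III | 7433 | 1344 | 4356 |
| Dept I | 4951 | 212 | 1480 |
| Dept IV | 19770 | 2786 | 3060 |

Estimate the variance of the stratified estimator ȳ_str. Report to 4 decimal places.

Var(ȳ_str) = Σₕ Wₕ²(1 − fₕ)sₕ²/nₕ with Wₕ = Nₕ/N, N = 32154.
Dept III: Wₕ = 0.23116875; term = 0.23116875²·(1 − 0.18081528)·4356/1344 = 0.14188245.
Dept I: Wₕ = 0.15397773; term = 0.15397773²·(1 − 0.04281963)·1480/212 = 0.15842929.
Dept IV: Wₕ = 0.61485352; term = 0.61485352²·(1 − 0.14092059)·3060/2786 = 0.35671137.
Sum = 0.65702311.

0.6570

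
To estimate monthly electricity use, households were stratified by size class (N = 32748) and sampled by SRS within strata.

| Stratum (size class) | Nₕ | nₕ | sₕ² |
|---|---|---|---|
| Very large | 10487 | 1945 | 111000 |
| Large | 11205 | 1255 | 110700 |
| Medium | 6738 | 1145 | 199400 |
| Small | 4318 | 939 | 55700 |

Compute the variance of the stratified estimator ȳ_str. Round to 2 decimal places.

Var(ȳ_str) = Σₕ Wₕ²(1 − fₕ)sₕ²/nₕ with Wₕ = Nₕ/N, N = 32748.
Very large: Wₕ = 0.32023330; term = 0.32023330²·(1 − 0.18546772)·111000/1945 = 4.7669944.
Large: Wₕ = 0.34215830; term = 0.34215830²·(1 − 0.11200357)·110700/1255 = 9.1699987.
Medium: Wₕ = 0.20575302; term = 0.20575302²·(1 − 0.16993173)·199400/1145 = 6.1196408.
Small: Wₕ = 0.13185538; term = 0.13185538²·(1 − 0.21746179)·55700/939 = 0.80703221.
Sum = 20.863666.

20.86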